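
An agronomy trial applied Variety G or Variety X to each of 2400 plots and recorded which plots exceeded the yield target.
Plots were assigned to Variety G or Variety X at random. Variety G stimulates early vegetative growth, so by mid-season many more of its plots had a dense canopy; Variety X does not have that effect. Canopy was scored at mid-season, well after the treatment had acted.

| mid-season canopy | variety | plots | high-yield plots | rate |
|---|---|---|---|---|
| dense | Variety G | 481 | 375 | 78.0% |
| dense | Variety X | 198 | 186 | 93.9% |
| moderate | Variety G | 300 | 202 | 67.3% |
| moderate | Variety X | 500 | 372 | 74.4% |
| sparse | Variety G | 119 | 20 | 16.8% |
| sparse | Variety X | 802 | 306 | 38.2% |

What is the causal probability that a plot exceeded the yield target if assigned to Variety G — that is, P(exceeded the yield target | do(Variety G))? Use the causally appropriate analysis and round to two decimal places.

0.66

Mid-season canopy is downstream of the variety. One should not condition on a consequence of treatment, so the overall rates are the right comparison.
So P(outcome | do(Variety G)) is just the pooled rate for Variety G: 597/900 = 0.663.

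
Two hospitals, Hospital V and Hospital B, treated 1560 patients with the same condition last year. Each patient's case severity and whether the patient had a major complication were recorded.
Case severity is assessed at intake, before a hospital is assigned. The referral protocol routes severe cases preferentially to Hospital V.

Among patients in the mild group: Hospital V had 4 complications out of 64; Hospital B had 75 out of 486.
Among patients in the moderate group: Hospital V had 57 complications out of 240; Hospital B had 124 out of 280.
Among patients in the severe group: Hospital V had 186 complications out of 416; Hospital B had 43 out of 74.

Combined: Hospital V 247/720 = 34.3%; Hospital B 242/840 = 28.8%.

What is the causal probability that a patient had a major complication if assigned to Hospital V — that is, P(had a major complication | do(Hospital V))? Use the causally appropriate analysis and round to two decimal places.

Hospital V is lower inside every case severity stratum but Hospital B is lower in aggregate. Whether to stratify depends on how case severity relates to the hospital.
Case severity differs across hospitals for reasons unrelated to any effect of the hospital itself, and it separately predicts the outcome — a classic confounder. We must compare within case severity levels.
Standardising Hospital V to the population case severity mix: 0.353·4/64 + 0.333·57/240 + 0.314·186/416 = 0.242.

0.24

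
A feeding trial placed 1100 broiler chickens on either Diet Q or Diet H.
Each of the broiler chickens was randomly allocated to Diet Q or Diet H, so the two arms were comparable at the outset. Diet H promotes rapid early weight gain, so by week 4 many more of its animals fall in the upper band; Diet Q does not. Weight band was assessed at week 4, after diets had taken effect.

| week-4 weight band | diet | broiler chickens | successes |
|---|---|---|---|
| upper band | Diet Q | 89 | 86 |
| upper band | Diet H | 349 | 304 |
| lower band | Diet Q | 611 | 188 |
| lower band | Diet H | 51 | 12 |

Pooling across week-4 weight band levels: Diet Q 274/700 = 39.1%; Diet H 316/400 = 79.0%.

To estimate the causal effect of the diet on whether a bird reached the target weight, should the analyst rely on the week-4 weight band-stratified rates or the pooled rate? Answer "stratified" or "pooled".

Week-4 weight band is downstream of the diet. One should not condition on a consequence of treatment, so the overall rates are the right comparison.
Pooled: Diet Q 39.1% vs Diet H 79.0%; Diet H is higher overall.

pooled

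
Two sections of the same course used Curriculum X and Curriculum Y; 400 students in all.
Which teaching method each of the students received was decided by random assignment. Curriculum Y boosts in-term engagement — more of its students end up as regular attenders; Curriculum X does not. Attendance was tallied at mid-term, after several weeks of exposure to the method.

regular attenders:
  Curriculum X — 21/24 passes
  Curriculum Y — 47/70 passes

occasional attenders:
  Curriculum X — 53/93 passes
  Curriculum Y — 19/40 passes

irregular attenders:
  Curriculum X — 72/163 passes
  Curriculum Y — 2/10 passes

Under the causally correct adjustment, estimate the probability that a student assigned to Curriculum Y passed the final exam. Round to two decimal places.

Because the teaching method influences mid-term attendance, mid-term attendance is a post-treatment mediator, not a confounder. Stratifying on it would bias the estimate; the causal effect is the crude pooled difference.
So P(outcome | do(Curriculum Y)) is just the pooled rate for Curriculum Y: 68/120 = 0.567.

0.57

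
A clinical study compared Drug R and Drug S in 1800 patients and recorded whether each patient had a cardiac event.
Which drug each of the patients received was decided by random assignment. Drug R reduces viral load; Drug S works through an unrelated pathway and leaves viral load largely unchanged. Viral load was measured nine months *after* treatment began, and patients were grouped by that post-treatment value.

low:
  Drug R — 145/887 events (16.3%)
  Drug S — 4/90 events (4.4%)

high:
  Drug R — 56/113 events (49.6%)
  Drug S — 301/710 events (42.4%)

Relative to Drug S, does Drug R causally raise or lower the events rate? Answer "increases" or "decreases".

The viral load-specific comparison favours Drug S throughout, but the pooled figures favour Drug R. The question is whether to condition on viral load.
Viral load here is a post-treatment variable shaped by the drug; conditioning on it would introduce bias rather than remove it. The overall comparison is the causal one.
Pooled: Drug R 20.1% vs Drug S 38.1%; Drug R is lower overall.

decreases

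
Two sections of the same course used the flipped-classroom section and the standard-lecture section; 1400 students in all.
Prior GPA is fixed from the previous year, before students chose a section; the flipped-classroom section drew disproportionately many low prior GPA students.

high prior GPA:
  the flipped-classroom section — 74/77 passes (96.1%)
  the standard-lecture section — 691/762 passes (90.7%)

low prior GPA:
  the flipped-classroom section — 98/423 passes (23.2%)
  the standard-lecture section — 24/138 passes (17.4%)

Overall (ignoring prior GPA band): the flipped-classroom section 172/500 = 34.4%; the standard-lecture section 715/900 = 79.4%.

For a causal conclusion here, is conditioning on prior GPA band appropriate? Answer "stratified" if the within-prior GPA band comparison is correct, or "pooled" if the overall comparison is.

The stratified and pooled comparisons disagree (the flipped-classroom section wins within each prior GPA band; the standard-lecture section wins overall), so the answer turns on the causal role of prior GPA band.
Here prior GPA band is a common cause — it drives both which teaching method a case falls under and the outcome. The crude comparison mixes populations; the stratum-specific rates are the causally relevant ones.
Within each level — high prior GPA: 96.1% vs 90.7%; low prior GPA: 23.2% vs 17.4% — the flipped-classroom section is higher every time.

stratified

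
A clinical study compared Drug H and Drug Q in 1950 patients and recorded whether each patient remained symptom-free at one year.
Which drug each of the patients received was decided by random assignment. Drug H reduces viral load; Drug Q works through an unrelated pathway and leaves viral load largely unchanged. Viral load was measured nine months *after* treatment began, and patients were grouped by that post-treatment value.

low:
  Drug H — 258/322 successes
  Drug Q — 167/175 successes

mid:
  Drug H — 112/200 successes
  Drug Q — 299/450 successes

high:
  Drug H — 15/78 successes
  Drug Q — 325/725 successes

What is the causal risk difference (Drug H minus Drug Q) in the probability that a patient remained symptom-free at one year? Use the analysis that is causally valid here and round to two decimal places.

Viral load is recorded after the drug and is itself shifted by it — it sits on the causal path from drug to outcome. Conditioning on a mediator would strip out part of the effect we want; the pooled comparison gives the total causal effect.
The causal difference is the pooled difference: 0.642 − 0.586 = +0.056.

+0.06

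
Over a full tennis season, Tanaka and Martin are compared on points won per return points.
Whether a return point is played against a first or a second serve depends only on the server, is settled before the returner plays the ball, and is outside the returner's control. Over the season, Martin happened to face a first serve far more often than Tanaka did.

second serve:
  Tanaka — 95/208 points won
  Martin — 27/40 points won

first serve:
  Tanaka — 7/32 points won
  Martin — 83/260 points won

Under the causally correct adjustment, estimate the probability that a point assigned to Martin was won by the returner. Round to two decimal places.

0.48

Since serve type is a pre-existing factor (not a product of the player) and it affects the outcome on its own, it is a confounder. The stratified rates, not the pooled rate, identify the causal effect.
Standardising Martin to the population serve type mix: 0.459·27/40 + 0.541·83/260 = 0.483.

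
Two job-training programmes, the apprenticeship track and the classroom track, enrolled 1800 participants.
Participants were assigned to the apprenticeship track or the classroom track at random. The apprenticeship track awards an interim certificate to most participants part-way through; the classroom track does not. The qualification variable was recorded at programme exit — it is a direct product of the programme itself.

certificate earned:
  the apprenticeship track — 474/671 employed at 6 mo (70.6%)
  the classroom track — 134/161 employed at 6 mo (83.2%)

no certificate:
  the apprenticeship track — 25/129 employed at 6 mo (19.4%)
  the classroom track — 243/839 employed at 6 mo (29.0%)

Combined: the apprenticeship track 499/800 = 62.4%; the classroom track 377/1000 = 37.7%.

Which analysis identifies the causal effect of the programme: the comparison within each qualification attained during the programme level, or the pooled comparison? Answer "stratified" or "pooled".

The stratified and pooled comparisons disagree (the classroom track wins within each qualification attained during the programme; the apprenticeship track wins overall), so the answer turns on the causal role of qualification attained during the programme.
The distribution of qualification attained during the programme is itself part of what the programme does — it is an intermediate outcome. Holding it fixed would remove that part of the effect; the total effect is the pooled difference.
Pooled: the apprenticeship track 62.4% vs the classroom track 37.7%; the apprenticeship track is higher overall.

pooled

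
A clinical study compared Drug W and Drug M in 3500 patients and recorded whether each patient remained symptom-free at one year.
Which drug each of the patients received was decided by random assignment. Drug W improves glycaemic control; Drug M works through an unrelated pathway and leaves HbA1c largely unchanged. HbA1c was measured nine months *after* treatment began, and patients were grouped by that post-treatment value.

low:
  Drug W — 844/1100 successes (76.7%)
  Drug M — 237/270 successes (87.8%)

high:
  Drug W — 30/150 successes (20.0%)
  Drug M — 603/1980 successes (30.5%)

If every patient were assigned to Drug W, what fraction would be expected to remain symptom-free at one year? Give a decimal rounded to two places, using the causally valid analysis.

Within every HbA1c level Drug M has the higher rate, yet pooled Drug W does — Simpson's reversal.
The distribution of HbA1c is itself part of what the drug does — it is an intermediate outcome. Holding it fixed would remove that part of the effect; the total effect is the pooled difference.
So P(outcome | do(Drug W)) is just the pooled rate for Drug W: 874/1250 = 0.699.

0.70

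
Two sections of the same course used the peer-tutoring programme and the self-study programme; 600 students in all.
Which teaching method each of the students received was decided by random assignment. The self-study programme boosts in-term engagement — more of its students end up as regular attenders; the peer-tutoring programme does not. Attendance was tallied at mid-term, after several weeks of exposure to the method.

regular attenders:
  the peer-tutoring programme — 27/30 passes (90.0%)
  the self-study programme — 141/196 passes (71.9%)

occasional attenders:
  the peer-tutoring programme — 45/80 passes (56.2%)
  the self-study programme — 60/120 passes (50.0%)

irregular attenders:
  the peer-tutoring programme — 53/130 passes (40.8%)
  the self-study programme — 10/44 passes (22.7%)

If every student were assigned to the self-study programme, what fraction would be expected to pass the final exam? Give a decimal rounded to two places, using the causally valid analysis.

0.59

The stratified and pooled comparisons disagree (the peer-tutoring programme wins within each mid-term attendance; the self-study programme wins overall), so the answer turns on the causal role of mid-term attendance.
Mid-term attendance here is a post-treatment variable shaped by the teaching method; conditioning on it would introduce bias rather than remove it. The overall comparison is the causal one.
So P(outcome | do(the self-study programme)) is just the pooled rate for the self-study programme: 211/360 = 0.586.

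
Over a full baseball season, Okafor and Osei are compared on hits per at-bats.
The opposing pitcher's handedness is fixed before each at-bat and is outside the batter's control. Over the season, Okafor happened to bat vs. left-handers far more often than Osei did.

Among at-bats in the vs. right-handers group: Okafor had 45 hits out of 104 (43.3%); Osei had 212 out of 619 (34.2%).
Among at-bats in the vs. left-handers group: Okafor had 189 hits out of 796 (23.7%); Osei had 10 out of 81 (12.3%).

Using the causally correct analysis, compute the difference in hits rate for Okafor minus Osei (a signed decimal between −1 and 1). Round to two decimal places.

The imbalance in pitcher handedness arose from how at-bats were allocated, not from anything the player did; and pitcher handedness independently affects the outcome. The pooled gap is confounded — condition on pitcher handedness.
Adjusting over the population distribution of pitcher handedness: 0.452·(0.433−0.342) + 0.548·(0.237−0.123) = +0.103.

+0.10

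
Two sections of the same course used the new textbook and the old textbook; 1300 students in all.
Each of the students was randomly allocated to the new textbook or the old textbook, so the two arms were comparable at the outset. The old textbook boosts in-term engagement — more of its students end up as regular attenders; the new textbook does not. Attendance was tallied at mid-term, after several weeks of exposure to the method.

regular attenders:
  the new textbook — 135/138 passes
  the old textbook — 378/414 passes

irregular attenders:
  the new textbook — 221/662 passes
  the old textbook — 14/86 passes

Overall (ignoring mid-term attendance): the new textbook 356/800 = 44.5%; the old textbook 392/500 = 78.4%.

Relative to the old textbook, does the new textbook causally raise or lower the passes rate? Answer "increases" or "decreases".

Mid-term attendance here is a post-treatment variable shaped by the teaching method; conditioning on it would introduce bias rather than remove it. The overall comparison is the causal one.
Pooled: the new textbook 44.5% vs the old textbook 78.4%; the old textbook is higher overall.

decreases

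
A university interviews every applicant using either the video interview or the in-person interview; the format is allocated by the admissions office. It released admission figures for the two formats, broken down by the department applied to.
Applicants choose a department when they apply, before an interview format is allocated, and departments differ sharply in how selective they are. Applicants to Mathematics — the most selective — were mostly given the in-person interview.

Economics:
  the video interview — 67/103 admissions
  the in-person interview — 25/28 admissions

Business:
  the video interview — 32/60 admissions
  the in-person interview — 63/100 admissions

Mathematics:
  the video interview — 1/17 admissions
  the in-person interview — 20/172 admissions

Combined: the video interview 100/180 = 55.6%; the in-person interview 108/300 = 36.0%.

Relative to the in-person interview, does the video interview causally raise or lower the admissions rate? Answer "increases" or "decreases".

decreases

Within every department level the in-person interview has the higher rate, yet pooled the video interview does — Simpson's reversal.
Nothing the interview format does changes department; the imbalance is an allocation artefact. With department also predicting the outcome, the pooled figure is confounded, and the within-stratum comparison is the causal one.
Within each level — Economics: 65.0% vs 89.3%; Business: 53.3% vs 63.0%; Mathematics: 5.9% vs 11.6% — the in-person interview is higher every time.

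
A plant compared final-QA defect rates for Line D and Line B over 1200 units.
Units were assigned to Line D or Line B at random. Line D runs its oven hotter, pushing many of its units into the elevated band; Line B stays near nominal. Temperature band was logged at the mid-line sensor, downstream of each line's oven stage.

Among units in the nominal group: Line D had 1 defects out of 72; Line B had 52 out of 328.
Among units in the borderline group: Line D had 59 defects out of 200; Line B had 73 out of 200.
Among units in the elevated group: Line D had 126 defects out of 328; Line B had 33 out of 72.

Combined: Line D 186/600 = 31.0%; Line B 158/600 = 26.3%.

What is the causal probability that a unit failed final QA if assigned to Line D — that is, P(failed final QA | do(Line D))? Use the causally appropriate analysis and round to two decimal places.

Line D is lower inside every in-process temperature band stratum but Line B is lower in aggregate. Whether to stratify depends on how in-process temperature band relates to the line.
In-process temperature band is downstream of the line. One should not condition on a consequence of treatment, so the overall rates are the right comparison.
So P(outcome | do(Line D)) is just the pooled rate for Line D: 186/600 = 0.310.

0.31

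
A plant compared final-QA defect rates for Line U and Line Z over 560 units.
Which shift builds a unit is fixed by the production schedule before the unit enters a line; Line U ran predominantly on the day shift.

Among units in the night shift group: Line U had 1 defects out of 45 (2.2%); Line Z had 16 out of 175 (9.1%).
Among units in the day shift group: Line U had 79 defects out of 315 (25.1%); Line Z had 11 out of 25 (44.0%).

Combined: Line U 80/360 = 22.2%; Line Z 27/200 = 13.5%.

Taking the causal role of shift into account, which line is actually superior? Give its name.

Within every shift level Line U has the lower rate, yet pooled Line Z does — Simpson's reversal.
Since shift is a pre-existing factor (not a product of the line) and it affects the outcome on its own, it is a confounder. The stratified rates, not the pooled rate, identify the causal effect.
Within each level — night shift: 2.2% vs 9.1%; day shift: 25.1% vs 44.0% — Line U is lower every time.

Line U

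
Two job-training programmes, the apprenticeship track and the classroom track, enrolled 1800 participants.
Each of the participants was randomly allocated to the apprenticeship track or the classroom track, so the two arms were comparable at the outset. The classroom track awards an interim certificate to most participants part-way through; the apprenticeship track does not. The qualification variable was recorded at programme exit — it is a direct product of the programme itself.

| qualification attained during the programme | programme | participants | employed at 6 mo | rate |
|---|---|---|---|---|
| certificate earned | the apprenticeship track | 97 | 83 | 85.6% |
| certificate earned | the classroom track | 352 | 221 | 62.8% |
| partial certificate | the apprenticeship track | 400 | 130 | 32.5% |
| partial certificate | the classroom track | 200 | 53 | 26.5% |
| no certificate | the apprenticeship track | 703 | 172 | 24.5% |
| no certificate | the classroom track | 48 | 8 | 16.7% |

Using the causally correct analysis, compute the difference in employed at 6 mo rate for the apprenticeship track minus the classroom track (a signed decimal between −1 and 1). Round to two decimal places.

-0.15

The qualification attained during the programme-specific comparison favours the apprenticeship track throughout, but the pooled figures favour the classroom track. The question is whether to condition on qualification attained during the programme.
Qualification attained during the programme here is a post-treatment variable shaped by the programme; conditioning on it would introduce bias rather than remove it. The overall comparison is the causal one.
The causal difference is the pooled difference: 0.321 − 0.470 = -0.149.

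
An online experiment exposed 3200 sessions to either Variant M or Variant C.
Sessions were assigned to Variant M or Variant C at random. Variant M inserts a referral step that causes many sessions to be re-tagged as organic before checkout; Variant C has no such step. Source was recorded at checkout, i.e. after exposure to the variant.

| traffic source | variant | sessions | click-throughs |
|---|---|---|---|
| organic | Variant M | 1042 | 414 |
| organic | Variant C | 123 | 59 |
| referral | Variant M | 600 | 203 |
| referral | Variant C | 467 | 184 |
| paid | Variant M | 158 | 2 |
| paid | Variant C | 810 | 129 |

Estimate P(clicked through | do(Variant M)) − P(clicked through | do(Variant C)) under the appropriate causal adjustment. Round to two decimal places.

+0.08

Because the variant influences traffic source, traffic source is a post-treatment mediator, not a confounder. Stratifying on it would bias the estimate; the causal effect is the crude pooled difference.
The causal difference is the pooled difference: 0.344 − 0.266 = +0.078.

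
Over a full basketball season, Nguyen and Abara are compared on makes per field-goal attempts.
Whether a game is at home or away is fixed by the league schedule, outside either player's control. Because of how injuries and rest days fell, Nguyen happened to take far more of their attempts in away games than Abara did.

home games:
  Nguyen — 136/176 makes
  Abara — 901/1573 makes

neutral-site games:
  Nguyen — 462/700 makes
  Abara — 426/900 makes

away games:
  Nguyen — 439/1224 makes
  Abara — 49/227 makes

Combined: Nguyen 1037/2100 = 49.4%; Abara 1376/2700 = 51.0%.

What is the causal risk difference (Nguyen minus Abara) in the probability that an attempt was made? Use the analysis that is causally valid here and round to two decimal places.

+0.18

Nguyen is higher inside every game venue stratum but Abara is higher in aggregate. Whether to stratify depends on how game venue relates to the player.
Game venue is set before the player has any effect — it is not caused by the player — and it independently drives the outcome. That makes it a confounder, so the causal comparison is within game venue levels.
Adjusting over the population distribution of game venue: 0.364·(0.773−0.573) + 0.333·(0.660−0.473) + 0.302·(0.359−0.216) = +0.178.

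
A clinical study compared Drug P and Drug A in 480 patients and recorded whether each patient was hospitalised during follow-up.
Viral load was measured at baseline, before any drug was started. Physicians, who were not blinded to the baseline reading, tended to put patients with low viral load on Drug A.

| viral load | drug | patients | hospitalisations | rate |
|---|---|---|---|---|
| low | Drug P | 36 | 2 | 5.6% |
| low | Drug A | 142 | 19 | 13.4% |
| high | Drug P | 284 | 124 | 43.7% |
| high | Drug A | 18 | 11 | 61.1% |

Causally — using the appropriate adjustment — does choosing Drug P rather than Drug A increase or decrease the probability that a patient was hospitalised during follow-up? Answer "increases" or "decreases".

Here viral load is a common cause — it drives both which drug a case falls under and the outcome. The crude comparison mixes populations; the stratum-specific rates are the causally relevant ones.
Within each level — low: 5.6% vs 13.4%; high: 43.7% vs 61.1% — Drug P is lower every time.

decreases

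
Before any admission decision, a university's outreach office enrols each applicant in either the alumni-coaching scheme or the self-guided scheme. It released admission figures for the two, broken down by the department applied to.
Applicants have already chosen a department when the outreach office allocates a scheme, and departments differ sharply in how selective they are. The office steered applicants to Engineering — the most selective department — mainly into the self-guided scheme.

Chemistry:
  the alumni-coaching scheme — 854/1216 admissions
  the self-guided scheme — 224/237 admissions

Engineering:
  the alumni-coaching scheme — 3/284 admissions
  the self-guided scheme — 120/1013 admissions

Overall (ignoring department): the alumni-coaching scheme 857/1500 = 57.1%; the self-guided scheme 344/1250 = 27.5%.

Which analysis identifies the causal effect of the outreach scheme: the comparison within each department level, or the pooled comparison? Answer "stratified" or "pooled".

Since department is a pre-existing factor (not a product of the outreach scheme) and it affects the outcome on its own, it is a confounder. The stratified rates, not the pooled rate, identify the causal effect.
Within each level — Chemistry: 70.2% vs 94.5%; Engineering: 1.1% vs 11.8% — the self-guided scheme is higher every time.

stratified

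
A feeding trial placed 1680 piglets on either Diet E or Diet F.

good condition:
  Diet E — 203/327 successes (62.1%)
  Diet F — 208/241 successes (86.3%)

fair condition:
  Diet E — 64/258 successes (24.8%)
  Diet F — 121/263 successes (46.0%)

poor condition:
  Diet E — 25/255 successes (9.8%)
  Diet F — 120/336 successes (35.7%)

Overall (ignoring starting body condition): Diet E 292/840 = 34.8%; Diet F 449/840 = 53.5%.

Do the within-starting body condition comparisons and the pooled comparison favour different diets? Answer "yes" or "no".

no

Within each starting body condition level (good condition 62.1% vs 86.3%; fair condition 24.8% vs 46.0%; poor condition 9.8% vs 35.7%), Diet F has the higher rate every time. Pooled: 34.8% vs 53.5% — Diet F has the higher rate overall. They agree.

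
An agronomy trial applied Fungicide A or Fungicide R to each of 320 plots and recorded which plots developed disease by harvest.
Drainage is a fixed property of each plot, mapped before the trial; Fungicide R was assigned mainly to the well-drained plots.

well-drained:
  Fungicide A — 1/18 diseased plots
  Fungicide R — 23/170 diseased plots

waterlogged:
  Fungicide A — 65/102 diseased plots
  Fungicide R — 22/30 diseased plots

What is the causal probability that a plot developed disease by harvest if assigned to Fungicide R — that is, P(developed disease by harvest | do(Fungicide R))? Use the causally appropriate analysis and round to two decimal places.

Nothing the fungicide does changes field drainage; the imbalance is an allocation artefact. With field drainage also predicting the outcome, the pooled figure is confounded, and the within-stratum comparison is the causal one.
Standardising Fungicide R to the population field drainage mix: 0.588·23/170 + 0.412·22/30 = 0.382.

0.38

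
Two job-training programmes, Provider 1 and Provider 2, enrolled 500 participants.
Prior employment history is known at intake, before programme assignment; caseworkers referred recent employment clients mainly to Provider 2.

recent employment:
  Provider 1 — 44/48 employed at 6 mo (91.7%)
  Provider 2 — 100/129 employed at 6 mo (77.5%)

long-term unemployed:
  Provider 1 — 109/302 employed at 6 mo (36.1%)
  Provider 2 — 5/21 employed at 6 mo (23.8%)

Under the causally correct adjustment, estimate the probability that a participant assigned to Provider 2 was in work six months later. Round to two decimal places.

0.43

Here prior employment history is a common cause — it drives both which programme a case falls under and the outcome. The crude comparison mixes populations; the stratum-specific rates are the causally relevant ones.
Standardising Provider 2 to the population prior employment history mix: 0.354·100/129 + 0.646·5/21 = 0.428.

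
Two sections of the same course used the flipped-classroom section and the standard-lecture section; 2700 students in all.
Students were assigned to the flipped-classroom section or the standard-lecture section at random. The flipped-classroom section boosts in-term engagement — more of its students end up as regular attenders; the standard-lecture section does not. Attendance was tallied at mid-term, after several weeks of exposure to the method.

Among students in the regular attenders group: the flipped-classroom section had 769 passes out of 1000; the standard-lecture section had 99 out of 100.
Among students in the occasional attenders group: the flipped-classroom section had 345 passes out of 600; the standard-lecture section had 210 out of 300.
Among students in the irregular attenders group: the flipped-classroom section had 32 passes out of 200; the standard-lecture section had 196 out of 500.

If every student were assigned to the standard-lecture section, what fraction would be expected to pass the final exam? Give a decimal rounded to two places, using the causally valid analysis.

the standard-lecture section is higher inside every mid-term attendance stratum but the flipped-classroom section is higher in aggregate. Whether to stratify depends on how mid-term attendance relates to the teaching method.
Mid-term attendance is recorded after the teaching method and is itself shifted by it — it sits on the causal path from teaching method to outcome. Conditioning on a mediator would strip out part of the effect we want; the pooled comparison gives the total causal effect.
So P(outcome | do(the standard-lecture section)) is just the pooled rate for the standard-lecture section: 505/900 = 0.561.

0.56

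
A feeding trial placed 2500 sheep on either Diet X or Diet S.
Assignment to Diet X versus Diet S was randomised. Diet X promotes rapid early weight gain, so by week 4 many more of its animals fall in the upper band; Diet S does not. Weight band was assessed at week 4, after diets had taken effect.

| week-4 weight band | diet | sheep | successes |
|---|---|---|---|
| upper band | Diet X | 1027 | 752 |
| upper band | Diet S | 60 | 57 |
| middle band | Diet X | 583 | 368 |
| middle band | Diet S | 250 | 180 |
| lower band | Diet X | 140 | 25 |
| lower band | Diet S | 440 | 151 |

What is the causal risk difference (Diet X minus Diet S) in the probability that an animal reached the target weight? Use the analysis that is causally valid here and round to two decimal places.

Stratifying would compare diets among sheep the diets themselves sorted into week-4 weight band groups — a form of selection on an intermediate. The unconditioned pooled rates give the total causal effect.
The causal difference is the pooled difference: 0.654 − 0.517 = +0.137.

+0.14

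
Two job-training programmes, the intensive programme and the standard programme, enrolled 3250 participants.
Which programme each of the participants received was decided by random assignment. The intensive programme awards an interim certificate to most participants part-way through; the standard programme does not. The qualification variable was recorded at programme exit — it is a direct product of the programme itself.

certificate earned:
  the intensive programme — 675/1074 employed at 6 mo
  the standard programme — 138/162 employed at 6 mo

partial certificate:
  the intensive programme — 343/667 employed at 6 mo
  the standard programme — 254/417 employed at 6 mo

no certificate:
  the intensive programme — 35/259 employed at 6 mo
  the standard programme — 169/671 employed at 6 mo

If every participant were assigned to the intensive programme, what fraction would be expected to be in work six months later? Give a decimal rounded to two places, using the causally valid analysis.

0.53

The stratified and pooled comparisons disagree (the standard programme wins within each qualification attained during the programme; the intensive programme wins overall), so the answer turns on the causal role of qualification attained during the programme.
Qualification attained during the programme is recorded after the programme and is itself shifted by it — it sits on the causal path from programme to outcome. Conditioning on a mediator would strip out part of the effect we want; the pooled comparison gives the total causal effect.
So P(outcome | do(the intensive programme)) is just the pooled rate for the intensive programme: 1053/2000 = 0.526.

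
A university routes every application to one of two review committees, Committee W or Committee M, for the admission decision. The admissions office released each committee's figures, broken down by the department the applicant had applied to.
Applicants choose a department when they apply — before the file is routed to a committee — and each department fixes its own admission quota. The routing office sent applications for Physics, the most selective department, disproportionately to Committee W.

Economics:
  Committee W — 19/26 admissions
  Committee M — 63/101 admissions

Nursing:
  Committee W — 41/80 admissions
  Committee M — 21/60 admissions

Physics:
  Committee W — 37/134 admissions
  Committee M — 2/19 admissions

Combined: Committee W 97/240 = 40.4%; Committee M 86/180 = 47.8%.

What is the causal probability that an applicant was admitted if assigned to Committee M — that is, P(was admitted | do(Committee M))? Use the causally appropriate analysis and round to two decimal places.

Department satisfies the back-door criterion: it is not a descendant of the review committee, and it blocks the spurious path from review committee to outcome. Adjusting for it (i.e., using the within-department rates) gives the causal effect.
Standardising Committee M to the population department mix: 0.302·63/101 + 0.333·21/60 + 0.364·2/19 = 0.344.

0.34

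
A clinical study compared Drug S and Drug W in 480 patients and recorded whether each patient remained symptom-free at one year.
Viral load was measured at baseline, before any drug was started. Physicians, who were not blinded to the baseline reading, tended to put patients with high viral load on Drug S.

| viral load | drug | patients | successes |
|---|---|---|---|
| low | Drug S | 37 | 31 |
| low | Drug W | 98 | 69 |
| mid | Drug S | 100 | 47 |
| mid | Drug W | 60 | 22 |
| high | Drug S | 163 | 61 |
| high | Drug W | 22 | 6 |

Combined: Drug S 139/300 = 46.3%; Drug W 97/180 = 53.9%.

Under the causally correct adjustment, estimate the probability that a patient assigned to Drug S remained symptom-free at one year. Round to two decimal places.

0.54

Viral load satisfies the back-door criterion: it is not a descendant of the drug, and it blocks the spurious path from drug to outcome. Adjusting for it (i.e., using the within-viral load rates) gives the causal effect.
Standardising Drug S to the population viral load mix: 0.281·31/37 + 0.333·47/100 + 0.385·61/163 = 0.537.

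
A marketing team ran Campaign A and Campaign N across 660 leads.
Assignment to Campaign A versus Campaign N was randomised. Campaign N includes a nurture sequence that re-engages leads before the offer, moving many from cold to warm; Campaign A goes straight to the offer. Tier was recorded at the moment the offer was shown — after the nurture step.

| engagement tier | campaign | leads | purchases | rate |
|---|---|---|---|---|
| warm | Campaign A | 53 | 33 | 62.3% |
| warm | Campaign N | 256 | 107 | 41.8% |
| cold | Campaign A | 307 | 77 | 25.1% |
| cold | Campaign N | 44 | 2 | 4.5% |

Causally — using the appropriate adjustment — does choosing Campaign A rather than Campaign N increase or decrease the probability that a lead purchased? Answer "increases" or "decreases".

Within every engagement tier level Campaign A has the higher rate, yet pooled Campaign N does — Simpson's reversal.
Stratifying would compare campaigns among leads the campaigns themselves sorted into engagement tier groups — a form of selection on an intermediate. The unconditioned pooled rates give the total causal effect.
Pooled: Campaign A 30.6% vs Campaign N 36.3%; Campaign N is higher overall.

decreases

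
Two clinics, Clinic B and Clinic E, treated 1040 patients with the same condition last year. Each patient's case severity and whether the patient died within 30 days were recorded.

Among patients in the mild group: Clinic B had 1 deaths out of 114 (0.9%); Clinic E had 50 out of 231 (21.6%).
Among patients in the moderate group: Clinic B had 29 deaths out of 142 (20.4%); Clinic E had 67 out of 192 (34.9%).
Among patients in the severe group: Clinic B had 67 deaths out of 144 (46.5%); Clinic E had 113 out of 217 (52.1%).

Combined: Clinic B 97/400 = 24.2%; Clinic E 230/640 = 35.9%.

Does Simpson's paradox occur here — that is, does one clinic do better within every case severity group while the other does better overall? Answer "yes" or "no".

no

Within each case severity level (mild 0.9% vs 21.6%; moderate 20.4% vs 34.9%; severe 46.5% vs 52.1%), Clinic B has the lower rate every time. Pooled: 24.2% vs 35.9% — Clinic B has the lower rate overall. They agree.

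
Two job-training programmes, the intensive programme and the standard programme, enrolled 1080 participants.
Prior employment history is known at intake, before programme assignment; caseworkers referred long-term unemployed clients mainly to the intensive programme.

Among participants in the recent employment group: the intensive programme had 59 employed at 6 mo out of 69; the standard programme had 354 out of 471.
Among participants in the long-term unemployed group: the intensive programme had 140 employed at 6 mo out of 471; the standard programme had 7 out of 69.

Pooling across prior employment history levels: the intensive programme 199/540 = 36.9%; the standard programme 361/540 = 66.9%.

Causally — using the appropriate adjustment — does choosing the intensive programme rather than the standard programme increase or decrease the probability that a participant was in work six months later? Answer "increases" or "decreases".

Within every prior employment history level the intensive programme has the higher rate, yet pooled the standard programme does — Simpson's reversal.
Since prior employment history is a pre-existing factor (not a product of the programme) and it affects the outcome on its own, it is a confounder. The stratified rates, not the pooled rate, identify the causal effect.
Within each level — recent employment: 85.5% vs 75.2%; long-term unemployed: 29.7% vs 10.1% — the intensive programme is higher every time.

increases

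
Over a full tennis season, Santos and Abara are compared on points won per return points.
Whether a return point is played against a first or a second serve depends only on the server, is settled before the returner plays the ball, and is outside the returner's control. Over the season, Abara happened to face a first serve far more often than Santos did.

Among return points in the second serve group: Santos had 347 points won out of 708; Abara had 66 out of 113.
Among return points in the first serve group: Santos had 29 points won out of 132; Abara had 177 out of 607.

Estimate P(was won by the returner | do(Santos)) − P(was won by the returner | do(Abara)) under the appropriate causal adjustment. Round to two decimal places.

-0.08

Within every serve type level Abara has the higher rate, yet pooled Santos does — Simpson's reversal.
Serve type satisfies the back-door criterion: it is not a descendant of the player, and it blocks the spurious path from player to outcome. Adjusting for it (i.e., using the within-serve type rates) gives the causal effect.
Adjusting over the population distribution of serve type: 0.526·(0.490−0.584) + 0.474·(0.220−0.292) = -0.084.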